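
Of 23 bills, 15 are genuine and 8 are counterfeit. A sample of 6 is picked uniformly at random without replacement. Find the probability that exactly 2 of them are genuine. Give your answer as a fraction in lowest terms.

350/4807

Total number of selections: C(23,6) = 100947.
Selections with exactly 2 genuine: choose 2 of the 15 genuine and 4 of the 8 counterfeit, C(15,2)·C(8,4) = 105·70 = 7350.
Probability = 7350/100947 = 350/4807.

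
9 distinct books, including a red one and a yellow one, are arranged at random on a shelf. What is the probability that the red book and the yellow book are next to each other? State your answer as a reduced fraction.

There are 9! = 362880 arrangements.
Treat the red book and the yellow book as a block: 8! arrangements of the blocks × 2 orders within the block = 2·40320 = 80640.
Probability = 80640/362880 = 2/9.

2/9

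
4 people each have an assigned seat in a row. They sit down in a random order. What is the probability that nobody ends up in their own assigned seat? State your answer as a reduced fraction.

3/8

There are 4! = 24 seatings.
By inclusion-exclusion, seatings with no fixed points: C(4,0)·4! − C(4,1)·3! + C(4,2)·2! − C(4,3)·1! + C(4,4)·0! = 9.
Probability = 9/24 = 3/8.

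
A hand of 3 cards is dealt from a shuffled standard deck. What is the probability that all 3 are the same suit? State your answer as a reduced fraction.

22/425

There are C(52,3) = 22100 possible 3-card hands.
Hands of one suit: 4 suits × C(13,3) = 4·286 = 1144.
Probability = 1144/22100 = 22/425.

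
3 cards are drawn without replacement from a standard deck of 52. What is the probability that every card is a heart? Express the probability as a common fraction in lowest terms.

11/850

There are C(52,3) = 22100 possible 3-card hands.
Hands that are all hearts: C(13,3) = 286.
Probability = 286/22100 = 11/850.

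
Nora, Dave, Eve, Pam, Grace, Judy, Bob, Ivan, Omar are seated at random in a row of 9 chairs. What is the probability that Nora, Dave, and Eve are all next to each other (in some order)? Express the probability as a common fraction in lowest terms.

There are 9! = 362880 arrangements.
Treat the three as one block: 7! placements × 3! orders within the block = 5040·6 = 30240.
Probability = 30240/362880 = 1/12.

1/12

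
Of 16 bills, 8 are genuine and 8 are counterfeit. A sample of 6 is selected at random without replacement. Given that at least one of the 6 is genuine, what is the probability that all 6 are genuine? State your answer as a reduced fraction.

Work in counts. Selections with at least one genuine: C(16,6) − C(8,6) = 8008 − 28 = 7980.
Of those, selections where all 6 are genuine: C(8,6) = 28.
Conditional probability = 28/7980 = 1/285.

1/285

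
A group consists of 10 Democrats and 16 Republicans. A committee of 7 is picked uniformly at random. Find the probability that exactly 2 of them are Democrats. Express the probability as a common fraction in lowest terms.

378/1265

The sample space is all 7-subsets of the 26: C(26,7) = 657800.
Selections with exactly 2 Democrats: choose 2 of the 10 Democrats and 5 of the 16 Republicans, C(10,2)·C(16,5) = 45·4368 = 196560.
Probability = 196560/657800 = 378/1265.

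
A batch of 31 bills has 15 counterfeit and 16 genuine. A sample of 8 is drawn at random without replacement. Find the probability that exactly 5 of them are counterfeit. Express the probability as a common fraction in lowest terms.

8624/40455

The sample space is all 8-subsets of the 31: C(31,8) = 7888725.
Selections with exactly 5 counterfeit: choose 5 of the 15 counterfeit and 3 of the 16 genuine, C(15,5)·C(16,3) = 3003·560 = 1681680.
Probability = 1681680/7888725 = 8624/40455.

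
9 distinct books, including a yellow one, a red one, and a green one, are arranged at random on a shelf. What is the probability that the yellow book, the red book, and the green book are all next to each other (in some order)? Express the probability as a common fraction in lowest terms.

There are 9! = 362880 arrangements.
Treat the three as one block: 7! placements × 3! orders within the block = 5040·6 = 30240.
Probability = 30240/362880 = 1/12.

1/12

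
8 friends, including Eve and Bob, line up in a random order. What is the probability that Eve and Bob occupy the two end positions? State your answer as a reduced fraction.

1/28

There are 8! = 40320 arrangements.
Place Eve and Bob at the ends in 2 ways, arrange the remaining 6 in 6! = 720 ways: 2·720 = 1440.
Probability = 1440/40320 = 1/28.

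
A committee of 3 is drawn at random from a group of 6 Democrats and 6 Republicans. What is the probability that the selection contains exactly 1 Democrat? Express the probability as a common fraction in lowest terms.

The sample space is all 3-subsets of the 12: C(12,3) = 220.
Selections with exactly 1 Democrat: choose 1 of the 6 Democrats and 2 of the 6 Republicans, C(6,1)·C(6,2) = 6·15 = 90.
Probability = 90/220 = 9/22.

9/22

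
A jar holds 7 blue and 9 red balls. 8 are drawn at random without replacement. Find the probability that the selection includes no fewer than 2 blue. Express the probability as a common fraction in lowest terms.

Total selections: C(16,8) = 12870.
Count the complement (fewer than 2 blue): C(7,0)·C(9,8) + C(7,1)·C(9,7) = 9 + 252 = 261.
Probability = 1 − 261/12870 = 12609/12870 = 1401/1430.

1401/1430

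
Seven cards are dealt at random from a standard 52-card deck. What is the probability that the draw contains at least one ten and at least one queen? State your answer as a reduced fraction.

3105873/16723070

There are C(52,7) = 133784560 possible draws.
By inclusion-exclusion on the complements, draws missing all tens or all queens: C(48,7) + C(48,7) − C(44,7) = 73629072 + 73629072 − 38320568 = 108937576.
So draws with at least one of each: 133784560 − 108937576 = 24846984, probability 24846984/133784560 = 3105873/16723070.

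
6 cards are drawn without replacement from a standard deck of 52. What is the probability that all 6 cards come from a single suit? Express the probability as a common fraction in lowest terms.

66/195755

There are C(52,6) = 20358520 possible 6-card hands.
Hands of one suit: 4 suits × C(13,6) = 4·1716 = 6864.
Probability = 6864/20358520 = 66/195755.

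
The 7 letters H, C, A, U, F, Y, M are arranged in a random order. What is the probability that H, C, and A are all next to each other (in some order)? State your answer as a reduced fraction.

1/7

There are 7! = 5040 arrangements.
Treat the three as one block: 5! placements × 3! orders within the block = 120·6 = 720.
Probability = 720/5040 = 1/7.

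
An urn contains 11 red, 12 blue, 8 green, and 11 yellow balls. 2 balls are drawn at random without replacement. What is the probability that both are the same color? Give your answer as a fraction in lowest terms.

68/287

There are C(42,2) = 861 ways to draw 2 balls.
All same color: C(11,2) + C(12,2) + C(8,2) + C(11,2) = 55 + 66 + 28 + 55 = 204.
Probability = 204/861 = 68/287.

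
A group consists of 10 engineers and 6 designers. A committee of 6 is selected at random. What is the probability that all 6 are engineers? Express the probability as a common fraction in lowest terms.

There are C(16,6) = 8008 possible selections.
Selections with all engineers: C(10,6) = 210.
Probability = 210/8008 = 15/572.

15/572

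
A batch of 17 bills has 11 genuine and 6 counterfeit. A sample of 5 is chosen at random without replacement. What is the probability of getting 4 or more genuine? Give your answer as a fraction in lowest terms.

1221/3094

There are C(17,5) = 6188 ways to choose the 5.
Favorable selections (4 or more genuine): C(11,4)·C(6,1) + C(11,5)·C(6,0) = 1980 + 462 = 2442.
Probability = 2442/6188 = 1221/3094.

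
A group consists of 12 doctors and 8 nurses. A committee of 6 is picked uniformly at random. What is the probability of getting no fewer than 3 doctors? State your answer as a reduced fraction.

44/51

There are C(20,6) = 38760 ways to choose the 6.
Count the complement (fewer than 3 doctors): C(12,0)·C(8,6) + C(12,1)·C(8,5) + C(12,2)·C(8,4) = 28 + 672 + 4620 = 5320.
Probability = 1 − 5320/38760 = 33440/38760 = 44/51.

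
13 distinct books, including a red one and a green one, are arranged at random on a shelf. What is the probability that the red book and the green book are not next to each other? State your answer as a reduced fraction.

There are 13! = 6227020800 arrangements.
Arrangements with the red book and the green book adjacent: 2·12! = 958003200.
So not adjacent: 6227020800 − 958003200 = 5269017600, probability 5269017600/6227020800 = 11/13.

11/13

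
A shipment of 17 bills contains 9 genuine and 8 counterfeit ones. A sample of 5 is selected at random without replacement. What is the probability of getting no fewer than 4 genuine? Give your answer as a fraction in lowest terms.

81/442

Total selections: C(17,5) = 6188.
Favorable selections (no fewer than 4 genuine): C(9,4)·C(8,1) + C(9,5)·C(8,0) = 1008 + 126 = 1134.
Probability = 1134/6188 = 81/442.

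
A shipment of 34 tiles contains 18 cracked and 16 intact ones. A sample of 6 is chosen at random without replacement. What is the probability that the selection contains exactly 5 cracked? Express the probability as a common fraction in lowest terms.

Total number of selections: C(34,6) = 1344904.
Selections with exactly 5 cracked: choose 5 of the 18 cracked and 1 of the 16 intact, C(18,5)·C(16,1) = 8568·16 = 137088.
Probability = 137088/1344904 = 1008/9889.

1008/9889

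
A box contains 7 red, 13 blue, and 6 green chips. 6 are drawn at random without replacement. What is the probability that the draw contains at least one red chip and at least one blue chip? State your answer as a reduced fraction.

2213/2530

There are C(26,6) = 230230 possible draws.
By inclusion-exclusion on the complements, draws missing all red or all blue: C(19,6) + C(13,6) − C(6,6) = 27132 + 1716 − 1 = 28847.
So draws with at least one of each: 230230 − 28847 = 201383, probability 201383/230230 = 2213/2530.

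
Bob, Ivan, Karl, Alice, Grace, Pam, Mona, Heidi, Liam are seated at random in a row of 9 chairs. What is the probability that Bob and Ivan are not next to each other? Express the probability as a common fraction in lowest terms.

There are 9! = 362880 arrangements.
Arrangements with Bob and Ivan adjacent: 2·8! = 80640.
So not adjacent: 362880 − 80640 = 282240, probability 282240/362880 = 7/9.

7/9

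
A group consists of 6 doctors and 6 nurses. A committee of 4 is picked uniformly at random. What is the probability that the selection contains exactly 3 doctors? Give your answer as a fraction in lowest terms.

There are C(12,4) = 495 ways to choose 4 from 12.
Selections with exactly 3 doctors: choose 3 of the 6 doctors and 1 of the 6 nurses, C(6,3)·C(6,1) = 20·6 = 120.
Probability = 120/495 = 8/33.

8/33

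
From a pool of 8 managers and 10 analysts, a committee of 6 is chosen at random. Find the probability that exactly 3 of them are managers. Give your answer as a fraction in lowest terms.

There are C(18,6) = 18564 ways to choose 6 from 18.
Selections with exactly 3 managers: choose 3 of the 8 managers and 3 of the 10 analysts, C(8,3)·C(10,3) = 56·120 = 6720.
Probability = 6720/18564 = 80/221.

80/221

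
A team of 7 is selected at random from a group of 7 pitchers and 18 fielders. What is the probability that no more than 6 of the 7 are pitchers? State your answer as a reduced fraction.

480699/480700

Total selections: C(25,7) = 480700.
The complement is exactly 7 pitchers: C(7,7)·C(18,0) = 1.
Probability = 1 − 1/480700 = 480699/480700.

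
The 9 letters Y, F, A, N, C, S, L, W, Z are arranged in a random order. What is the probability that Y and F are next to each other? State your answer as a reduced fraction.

There are 9! = 362880 arrangements.
Treat Y and F as a block: 8! arrangements of the blocks × 2 orders within the block = 2·40320 = 80640.
Probability = 80640/362880 = 2/9.

2/9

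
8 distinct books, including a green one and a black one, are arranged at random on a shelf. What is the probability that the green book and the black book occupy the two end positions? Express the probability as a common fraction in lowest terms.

There are 8! = 40320 arrangements.
Place the green book and the black book at the ends in 2 ways, arrange the remaining 6 in 6! = 720 ways: 2·720 = 1440.
Probability = 1440/40320 = 1/28.

1/28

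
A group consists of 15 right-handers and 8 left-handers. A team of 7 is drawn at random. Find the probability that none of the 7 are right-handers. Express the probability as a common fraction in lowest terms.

There are C(23,7) = 245157 possible selections.
Selections with no right-handers (all left-handers): C(8,7) = 8.
Probability = 8/245157.

8/245157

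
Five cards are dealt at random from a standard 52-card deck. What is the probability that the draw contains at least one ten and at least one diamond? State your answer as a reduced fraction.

229297/866320

There are C(52,5) = 2598960 possible draws.
By inclusion-exclusion on the complements, draws missing all tens or all diamonds: C(48,5) + C(39,5) − C(36,5) = 1712304 + 575757 − 376992 = 1911069.
So draws with at least one of each: 2598960 − 1911069 = 687891, probability 687891/2598960 = 229297/866320.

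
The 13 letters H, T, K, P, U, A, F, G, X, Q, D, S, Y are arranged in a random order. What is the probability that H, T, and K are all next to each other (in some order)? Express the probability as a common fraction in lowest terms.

There are 13! = 6227020800 arrangements.
Treat the three as one block: 11! placements × 3! orders within the block = 39916800·6 = 239500800.
Probability = 239500800/6227020800 = 1/26.

1/26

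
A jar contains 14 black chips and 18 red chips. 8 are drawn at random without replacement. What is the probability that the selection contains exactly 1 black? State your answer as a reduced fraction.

952/22475

There are C(32,8) = 10518300 ways to choose 8 from 32.
Selections with exactly 1 black: choose 1 of the 14 black and 7 of the 18 red, C(14,1)·C(18,7) = 14·31824 = 445536.
Probability = 445536/10518300 = 952/22475.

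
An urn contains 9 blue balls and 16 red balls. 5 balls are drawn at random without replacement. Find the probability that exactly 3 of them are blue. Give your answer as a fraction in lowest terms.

The sample space is all 5-subsets of the 25: C(25,5) = 53130.
Selections with exactly 3 blue: choose 3 of the 9 blue and 2 of the 16 red, C(9,3)·C(16,2) = 84·120 = 10080.
Probability = 10080/53130 = 48/253.

48/253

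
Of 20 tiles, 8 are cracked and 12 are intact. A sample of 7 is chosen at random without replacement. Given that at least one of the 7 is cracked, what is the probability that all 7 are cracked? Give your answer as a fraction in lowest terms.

1/9591

Work in counts. Selections with at least one cracked: C(20,7) − C(12,7) = 77520 − 792 = 76728.
Of those, selections where all 7 are cracked: C(8,7) = 8.
Conditional probability = 8/76728 = 1/9591.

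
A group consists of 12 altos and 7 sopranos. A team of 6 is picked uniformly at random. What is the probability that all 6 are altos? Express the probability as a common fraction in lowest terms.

There are C(19,6) = 27132 possible selections.
Selections with all altos: C(12,6) = 924.
Probability = 924/27132 = 11/323.

11/323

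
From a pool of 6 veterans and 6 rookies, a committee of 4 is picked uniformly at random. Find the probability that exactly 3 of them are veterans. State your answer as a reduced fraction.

8/33

There are C(12,4) = 495 ways to choose 4 from 12.
Selections with exactly 3 veterans: choose 3 of the 6 veterans and 1 of the 6 rookies, C(6,3)·C(6,1) = 20·6 = 120.
Probability = 120/495 = 8/33.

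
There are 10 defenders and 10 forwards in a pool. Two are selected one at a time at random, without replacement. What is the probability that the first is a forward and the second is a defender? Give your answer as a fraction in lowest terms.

Multiply the conditional probabilities at each draw: 10/20 · 10/19 = 100/380 = 5/19.

5/19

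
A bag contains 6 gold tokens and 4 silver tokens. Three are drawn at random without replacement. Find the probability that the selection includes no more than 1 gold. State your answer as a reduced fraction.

There are C(10,3) = 120 ways to choose the 3.
Favorable selections (no more than 1 gold): C(6,0)·C(4,3) + C(6,1)·C(4,2) = 4 + 36 = 40.
Probability = 40/120 = 1/3.

1/3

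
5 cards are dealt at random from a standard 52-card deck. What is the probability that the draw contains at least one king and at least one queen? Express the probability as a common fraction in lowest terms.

6509/64974

There are C(52,5) = 2598960 possible draws.
By inclusion-exclusion on the complements, draws missing all kings or all queens: C(48,5) + C(48,5) − C(44,5) = 1712304 + 1712304 − 1086008 = 2338600.
So draws with at least one of each: 2598960 − 2338600 = 260360, probability 260360/2598960 = 6509/64974.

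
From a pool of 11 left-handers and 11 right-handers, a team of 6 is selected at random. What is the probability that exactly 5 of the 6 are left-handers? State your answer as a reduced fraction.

22/323

Total number of selections: C(22,6) = 74613.
Selections with exactly 5 left-handers: choose 5 of the 11 left-handers and 1 of the 11 right-handers, C(11,5)·C(11,1) = 462·11 = 5082.
Probability = 5082/74613 = 22/323.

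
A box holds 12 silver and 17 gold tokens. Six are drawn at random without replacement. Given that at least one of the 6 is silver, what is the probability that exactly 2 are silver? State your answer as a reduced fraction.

Work in counts. Selections with at least one silver: C(29,6) − C(17,6) = 475020 − 12376 = 462644.
Of those, selections where exactly 2 are silver: C(12,2)·C(17,4) = 66·2380 = 157080.
Conditional probability = 157080/462644 = 5610/16523.

5610/16523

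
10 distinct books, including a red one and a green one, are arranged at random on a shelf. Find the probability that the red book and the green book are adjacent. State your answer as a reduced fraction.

1/5

There are 10! = 3628800 arrangements.
Treat the red book and the green book as a block: 9! arrangements of the blocks × 2 orders within the block = 2·362880 = 725760.
Probability = 725760/3628800 = 1/5.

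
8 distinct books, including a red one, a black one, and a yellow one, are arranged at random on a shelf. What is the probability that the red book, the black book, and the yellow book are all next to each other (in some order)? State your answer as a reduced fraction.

There are 8! = 40320 arrangements.
Treat the three as one block: 6! placements × 3! orders within the block = 720·6 = 4320.
Probability = 4320/40320 = 3/28.

3/28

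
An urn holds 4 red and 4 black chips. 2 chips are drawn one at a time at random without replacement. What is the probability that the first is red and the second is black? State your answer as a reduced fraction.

Multiply the conditional probabilities at each draw: 4/8 · 4/7 = 16/56 = 2/7.

2/7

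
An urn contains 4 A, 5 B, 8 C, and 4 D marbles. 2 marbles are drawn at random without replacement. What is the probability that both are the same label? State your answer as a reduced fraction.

There are C(21,2) = 210 ways to draw 2 marbles.
All same label: C(4,2) + C(5,2) + C(8,2) + C(4,2) = 6 + 10 + 28 + 6 = 50.
Probability = 50/210 = 5/21.

5/21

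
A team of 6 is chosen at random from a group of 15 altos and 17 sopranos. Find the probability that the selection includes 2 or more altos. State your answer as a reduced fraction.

28607/32364

Total selections: C(32,6) = 906192.
Count the complement (fewer than 2 altos): C(15,0)·C(17,6) + C(15,1)·C(17,5) = 12376 + 92820 = 105196.
Probability = 1 − 105196/906192 = 800996/906192 = 28607/32364.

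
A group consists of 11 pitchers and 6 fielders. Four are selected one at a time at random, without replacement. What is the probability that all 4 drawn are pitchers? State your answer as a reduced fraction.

Multiply the conditional probabilities at each draw: 11/17 · 10/16 · 9/15 · 8/14 = 7920/57120 = 33/238.

33/238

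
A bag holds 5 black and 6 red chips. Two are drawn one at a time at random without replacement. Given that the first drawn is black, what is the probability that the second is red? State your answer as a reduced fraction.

3/5

After removing one black, 10 remain: 4 black and 6 red.
So the probability the next is red is 6/10 = 3/5.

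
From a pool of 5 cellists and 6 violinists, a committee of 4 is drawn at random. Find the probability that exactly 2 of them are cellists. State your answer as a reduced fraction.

There are C(11,4) = 330 ways to choose 4 from 11.
Selections with exactly 2 cellists: choose 2 of the 5 cellists and 2 of the 6 violinists, C(5,2)·C(6,2) = 10·15 = 150.
Probability = 150/330 = 5/11.

5/11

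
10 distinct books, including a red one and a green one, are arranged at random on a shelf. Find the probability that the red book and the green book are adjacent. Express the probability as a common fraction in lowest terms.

There are 10! = 3628800 arrangements.
Treat the red book and the green book as a block: 9! arrangements of the blocks × 2 orders within the block = 2·362880 = 725760.
Probability = 725760/3628800 = 1/5.

1/5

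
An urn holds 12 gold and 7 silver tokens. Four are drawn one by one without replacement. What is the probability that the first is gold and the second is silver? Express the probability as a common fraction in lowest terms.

Multiply the conditional probabilities at each draw: 12/19 · 7/18 = 84/342 = 14/57.

14/57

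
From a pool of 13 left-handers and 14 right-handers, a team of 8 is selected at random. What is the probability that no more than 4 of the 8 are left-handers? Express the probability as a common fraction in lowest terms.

There are C(27,8) = 2220075 ways to choose the 8.
Favorable selections (no more than 4 left-handers): C(13,0)·C(14,8) + C(13,1)·C(14,7) + C(13,2)·C(14,6) + C(13,3)·C(14,5) + C(13,4)·C(14,4) = 3003 + 44616 + 234234 + 572572 + 715715 = 1570140.
Probability = 1570140/2220075 = 244/345.

244/345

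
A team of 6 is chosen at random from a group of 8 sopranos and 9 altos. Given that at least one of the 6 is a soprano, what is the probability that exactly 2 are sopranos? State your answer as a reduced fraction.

Work in counts. Selections with at least one soprano: C(17,6) − C(9,6) = 12376 − 84 = 12292.
Of those, selections where exactly 2 are sopranos: C(8,2)·C(9,4) = 28·126 = 3528.
Conditional probability = 3528/12292 = 126/439.

126/439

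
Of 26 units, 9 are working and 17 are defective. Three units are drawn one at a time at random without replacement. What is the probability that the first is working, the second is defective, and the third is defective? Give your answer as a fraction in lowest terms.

Multiply the conditional probabilities at each draw: 9/26 · 17/25 · 16/24 = 2448/15600 = 51/325.

51/325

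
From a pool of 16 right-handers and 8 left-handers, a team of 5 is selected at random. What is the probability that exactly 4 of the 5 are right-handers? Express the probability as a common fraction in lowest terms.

There are C(24,5) = 42504 ways to choose 5 from 24.
Selections with exactly 4 right-handers: choose 4 of the 16 right-handers and 1 of the 8 left-handers, C(16,4)·C(8,1) = 1820·8 = 14560.
Probability = 14560/42504 = 260/759.

260/759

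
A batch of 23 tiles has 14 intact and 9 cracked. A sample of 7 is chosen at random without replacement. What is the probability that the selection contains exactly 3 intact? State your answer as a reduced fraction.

15288/81719

Total number of selections: C(23,7) = 245157.
Selections with exactly 3 intact: choose 3 of the 14 intact and 4 of the 9 cracked, C(14,3)·C(9,4) = 364·126 = 45864.
Probability = 45864/245157 = 15288/81719.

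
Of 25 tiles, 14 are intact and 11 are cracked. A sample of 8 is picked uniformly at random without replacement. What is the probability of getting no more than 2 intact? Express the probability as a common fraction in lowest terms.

473/10925

There are C(25,8) = 1081575 ways to choose the 8.
Favorable selections (no more than 2 intact): C(14,0)·C(11,8) + C(14,1)·C(11,7) + C(14,2)·C(11,6) = 165 + 4620 + 42042 = 46827.
Probability = 46827/1081575 = 473/10925.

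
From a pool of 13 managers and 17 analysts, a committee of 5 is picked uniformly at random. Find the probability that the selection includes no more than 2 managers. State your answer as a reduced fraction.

Total selections: C(30,5) = 142506.
Favorable selections (no more than 2 managers): C(13,0)·C(17,5) + C(13,1)·C(17,4) + C(13,2)·C(17,3) = 6188 + 30940 + 53040 = 90168.
Probability = 90168/142506 = 1156/1827.

1156/1827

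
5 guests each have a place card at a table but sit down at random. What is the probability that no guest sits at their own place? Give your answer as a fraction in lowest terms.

There are 5! = 120 seatings.
By inclusion-exclusion, seatings with no fixed points: C(5,0)·5! − C(5,1)·4! + C(5,2)·3! − C(5,3)·2! + C(5,4)·1! − C(5,5)·0! = 44.
Probability = 44/120 = 11/30.

11/30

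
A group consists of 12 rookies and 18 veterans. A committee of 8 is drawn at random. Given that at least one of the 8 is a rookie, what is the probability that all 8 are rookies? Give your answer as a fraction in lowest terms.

Work in counts. Selections with at least one rookie: C(30,8) − C(18,8) = 5852925 − 43758 = 5809167.
Of those, selections where all 8 are rookies: C(12,8) = 495.
Conditional probability = 495/5809167 = 55/645463.

55/645463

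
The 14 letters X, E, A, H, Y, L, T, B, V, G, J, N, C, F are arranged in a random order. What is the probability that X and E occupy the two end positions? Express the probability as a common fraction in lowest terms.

There are 14! = 87178291200 arrangements.
Place X and E at the ends in 2 ways, arrange the remaining 12 in 12! = 479001600 ways: 2·479001600 = 958003200.
Probability = 958003200/87178291200 = 1/91.

1/91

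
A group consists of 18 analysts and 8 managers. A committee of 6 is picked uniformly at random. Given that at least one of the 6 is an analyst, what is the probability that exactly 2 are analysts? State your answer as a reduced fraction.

85/1827

Work in counts. Selections with at least one analyst: C(26,6) − C(8,6) = 230230 − 28 = 230202.
Of those, selections where exactly 2 are analysts: C(18,2)·C(8,4) = 153·70 = 10710.
Conditional probability = 10710/230202 = 85/1827.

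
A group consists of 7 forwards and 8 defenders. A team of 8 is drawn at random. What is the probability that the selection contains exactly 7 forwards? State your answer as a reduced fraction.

There are C(15,8) = 6435 ways to choose 8 from 15.
Selections with exactly 7 forwards: choose 7 of the 7 forwards and 1 of the 8 defenders, C(7,7)·C(8,1) = 1·8 = 8.
Probability = 8/6435.

8/6435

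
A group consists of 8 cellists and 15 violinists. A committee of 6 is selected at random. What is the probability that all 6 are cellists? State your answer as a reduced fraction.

There are C(23,6) = 100947 possible selections.
Selections with all cellists: C(8,6) = 28.
Probability = 28/100947 = 4/14421.

4/14421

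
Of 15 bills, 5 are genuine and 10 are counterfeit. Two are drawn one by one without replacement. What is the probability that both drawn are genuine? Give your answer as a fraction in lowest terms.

2/21

Multiply the conditional probabilities at each draw: 5/15 · 4/14 = 20/210 = 2/21.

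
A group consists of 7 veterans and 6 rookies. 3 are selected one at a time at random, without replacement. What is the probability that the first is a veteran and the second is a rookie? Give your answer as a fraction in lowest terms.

Multiply the conditional probabilities at each draw: 7/13 · 6/12 = 42/156 = 7/26.

7/26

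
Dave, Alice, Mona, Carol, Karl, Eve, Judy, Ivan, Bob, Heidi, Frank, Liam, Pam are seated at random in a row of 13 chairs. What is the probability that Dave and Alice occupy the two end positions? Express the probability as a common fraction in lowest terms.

There are 13! = 6227020800 arrangements.
Place Dave and Alice at the ends in 2 ways, arrange the remaining 11 in 11! = 39916800 ways: 2·39916800 = 79833600.
Probability = 79833600/6227020800 = 1/78.

1/78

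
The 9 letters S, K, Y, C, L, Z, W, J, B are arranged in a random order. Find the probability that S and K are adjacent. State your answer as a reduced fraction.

2/9

There are 9! = 362880 arrangements.
Treat S and K as a block: 8! arrangements of the blocks × 2 orders within the block = 2·40320 = 80640.
Probability = 80640/362880 = 2/9.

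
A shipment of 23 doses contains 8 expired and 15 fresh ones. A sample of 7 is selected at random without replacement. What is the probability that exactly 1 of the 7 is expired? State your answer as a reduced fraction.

3640/22287

The sample space is all 7-subsets of the 23: C(23,7) = 245157.
Selections with exactly 1 expired: choose 1 of the 8 expired and 6 of the 15 fresh, C(8,1)·C(15,6) = 8·5005 = 40040.
Probability = 40040/245157 = 3640/22287.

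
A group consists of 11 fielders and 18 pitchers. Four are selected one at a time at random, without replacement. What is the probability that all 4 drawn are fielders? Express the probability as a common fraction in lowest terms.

110/7917

Multiply the conditional probabilities at each draw: 11/29 · 10/28 · 9/27 · 8/26 = 7920/570024 = 110/7917.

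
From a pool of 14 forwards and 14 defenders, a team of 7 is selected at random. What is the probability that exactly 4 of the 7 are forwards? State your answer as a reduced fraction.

637/2070

There are C(28,7) = 1184040 ways to choose 7 from 28.
Selections with exactly 4 forwards: choose 4 of the 14 forwards and 3 of the 14 defenders, C(14,4)·C(14,3) = 1001·364 = 364364.
Probability = 364364/1184040 = 637/2070.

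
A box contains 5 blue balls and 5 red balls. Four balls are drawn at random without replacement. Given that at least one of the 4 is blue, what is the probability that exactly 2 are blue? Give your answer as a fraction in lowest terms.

20/41

Work in counts. Selections with at least one blue: C(10,4) − C(5,4) = 210 − 5 = 205.
Of those, selections where exactly 2 are blue: C(5,2)·C(5,2) = 10·10 = 100.
Conditional probability = 100/205 = 20/41.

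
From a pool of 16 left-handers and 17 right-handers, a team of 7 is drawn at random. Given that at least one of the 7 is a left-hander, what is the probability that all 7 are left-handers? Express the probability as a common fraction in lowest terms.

26/9665

Work in counts. Selections with at least one left-hander: C(33,7) − C(17,7) = 4272048 − 19448 = 4252600.
Of those, selections where all 7 are left-handers: C(16,7) = 11440.
Conditional probability = 11440/4252600 = 26/9665.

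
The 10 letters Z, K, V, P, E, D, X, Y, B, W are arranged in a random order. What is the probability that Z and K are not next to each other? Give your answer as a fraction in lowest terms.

There are 10! = 3628800 arrangements.
Arrangements with Z and K adjacent: 2·9! = 725760.
So not adjacent: 3628800 − 725760 = 2903040, probability 2903040/3628800 = 4/5.

4/5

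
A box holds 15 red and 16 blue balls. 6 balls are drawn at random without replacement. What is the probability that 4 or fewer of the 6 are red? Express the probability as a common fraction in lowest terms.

Total selections: C(31,6) = 736281.
Count the complement (more than 4 red): C(15,5)·C(16,1) + C(15,6)·C(16,0) = 48048 + 5005 = 53053.
Probability = 1 − 53053/736281 = 683228/736281 = 7508/8091.

7508/8091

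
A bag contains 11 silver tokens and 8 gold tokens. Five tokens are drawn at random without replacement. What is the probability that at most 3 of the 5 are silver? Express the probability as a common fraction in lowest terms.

Total selections: C(19,5) = 11628.
Count the complement (more than 3 silver): C(11,4)·C(8,1) + C(11,5)·C(8,0) = 2640 + 462 = 3102.
Probability = 1 − 3102/11628 = 8526/11628 = 1421/1938.

1421/1938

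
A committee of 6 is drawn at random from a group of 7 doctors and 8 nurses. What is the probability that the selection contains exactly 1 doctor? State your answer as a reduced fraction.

56/715

Total number of selections: C(15,6) = 5005.
Selections with exactly 1 doctor: choose 1 of the 7 doctors and 5 of the 8 nurses, C(7,1)·C(8,5) = 7·56 = 392.
Probability = 392/5005 = 56/715.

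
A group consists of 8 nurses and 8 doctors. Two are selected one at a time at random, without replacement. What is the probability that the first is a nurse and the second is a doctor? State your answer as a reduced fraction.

4/15

Multiply the conditional probabilities at each draw: 8/16 · 8/15 = 64/240 = 4/15.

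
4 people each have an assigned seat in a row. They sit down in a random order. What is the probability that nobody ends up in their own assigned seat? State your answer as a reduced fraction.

There are 4! = 24 seatings.
By inclusion-exclusion, seatings with no fixed points: C(4,0)·4! − C(4,1)·3! + C(4,2)·2! − C(4,3)·1! + C(4,4)·0! = 9.
Probability = 9/24 = 3/8.

3/8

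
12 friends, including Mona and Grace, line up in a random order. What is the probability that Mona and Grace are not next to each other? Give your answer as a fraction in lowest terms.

5/6

There are 12! = 479001600 arrangements.
Arrangements with Mona and Grace adjacent: 2·11! = 79833600.
So not adjacent: 479001600 − 79833600 = 399168000, probability 399168000/479001600 = 5/6.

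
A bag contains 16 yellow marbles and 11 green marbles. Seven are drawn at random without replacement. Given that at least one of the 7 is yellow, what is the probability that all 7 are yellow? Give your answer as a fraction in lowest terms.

Work in counts. Selections with at least one yellow: C(27,7) − C(11,7) = 888030 − 330 = 887700.
Of those, selections where all 7 are yellow: C(16,7) = 11440.
Conditional probability = 11440/887700 = 52/4035.

52/4035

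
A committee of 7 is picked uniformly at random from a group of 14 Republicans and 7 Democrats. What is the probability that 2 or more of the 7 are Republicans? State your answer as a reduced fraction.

12909/12920

There are C(21,7) = 116280 ways to choose the 7.
Count the complement (fewer than 2 Republicans): C(14,0)·C(7,7) + C(14,1)·C(7,6) = 1 + 98 = 99.
Probability = 1 − 99/116280 = 116181/116280 = 12909/12920.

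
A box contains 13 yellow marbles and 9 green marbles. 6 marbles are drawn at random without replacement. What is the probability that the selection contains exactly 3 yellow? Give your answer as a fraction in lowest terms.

Total number of selections: C(22,6) = 74613.
Selections with exactly 3 yellow: choose 3 of the 13 yellow and 3 of the 9 green, C(13,3)·C(9,3) = 286·84 = 24024.
Probability = 24024/74613 = 104/323.

104/323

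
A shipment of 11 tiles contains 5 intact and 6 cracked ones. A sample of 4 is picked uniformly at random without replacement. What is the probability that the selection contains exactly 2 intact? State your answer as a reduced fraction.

Total number of selections: C(11,4) = 330.
Selections with exactly 2 intact: choose 2 of the 5 intact and 2 of the 6 cracked, C(5,2)·C(6,2) = 10·15 = 150.
Probability = 150/330 = 5/11.

5/11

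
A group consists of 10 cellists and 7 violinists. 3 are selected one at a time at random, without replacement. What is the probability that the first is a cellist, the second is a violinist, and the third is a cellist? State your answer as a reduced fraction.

21/136

Multiply the conditional probabilities at each draw: 10/17 · 7/16 · 9/15 = 630/4080 = 21/136.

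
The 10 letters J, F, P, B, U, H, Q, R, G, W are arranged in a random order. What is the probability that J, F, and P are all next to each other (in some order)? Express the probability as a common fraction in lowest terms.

There are 10! = 3628800 arrangements.
Treat the three as one block: 8! placements × 3! orders within the block = 40320·6 = 241920.
Probability = 241920/3628800 = 1/15.

1/15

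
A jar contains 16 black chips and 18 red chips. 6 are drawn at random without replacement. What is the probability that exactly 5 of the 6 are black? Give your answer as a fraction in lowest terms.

9828/168113

There are C(34,6) = 1344904 ways to choose 6 from 34.
Selections with exactly 5 black: choose 5 of the 16 black and 1 of the 18 red, C(16,5)·C(18,1) = 4368·18 = 78624.
Probability = 78624/1344904 = 9828/168113.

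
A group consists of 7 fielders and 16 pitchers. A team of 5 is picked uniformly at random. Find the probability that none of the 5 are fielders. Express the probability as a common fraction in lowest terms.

There are C(23,5) = 33649 possible selections.
Selections with no fielders (all pitchers): C(16,5) = 4368.
Probability = 4368/33649 = 624/4807.

624/4807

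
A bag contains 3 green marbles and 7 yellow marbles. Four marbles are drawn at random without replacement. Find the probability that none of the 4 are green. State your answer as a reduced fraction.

There are C(10,4) = 210 possible selections.
Selections with no green (all yellow): C(7,4) = 35.
Probability = 35/210 = 1/6.

1/6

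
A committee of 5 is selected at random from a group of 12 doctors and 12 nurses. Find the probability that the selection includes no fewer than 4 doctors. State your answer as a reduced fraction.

51/322

Total selections: C(24,5) = 42504.
Favorable selections (no fewer than 4 doctors): C(12,4)·C(12,1) + C(12,5)·C(12,0) = 5940 + 792 = 6732.
Probability = 6732/42504 = 51/322.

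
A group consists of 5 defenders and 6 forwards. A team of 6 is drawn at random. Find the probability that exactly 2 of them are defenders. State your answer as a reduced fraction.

25/77

There are C(11,6) = 462 ways to choose 6 from 11.
Selections with exactly 2 defenders: choose 2 of the 5 defenders and 4 of the 6 forwards, C(5,2)·C(6,4) = 10·15 = 150.
Probability = 150/462 = 25/77.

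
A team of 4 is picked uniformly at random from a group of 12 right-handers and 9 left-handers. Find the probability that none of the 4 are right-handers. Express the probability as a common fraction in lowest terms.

2/95

There are C(21,4) = 5985 possible selections.
Selections with no right-handers (all left-handers): C(9,4) = 126.
Probability = 126/5985 = 2/95.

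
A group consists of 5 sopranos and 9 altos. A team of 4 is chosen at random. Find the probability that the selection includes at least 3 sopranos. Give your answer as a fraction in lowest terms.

95/1001

There are C(14,4) = 1001 ways to choose the 4.
Favorable selections (at least 3 sopranos): C(5,3)·C(9,1) + C(5,4)·C(9,0) = 90 + 5 = 95.
Probability = 95/1001.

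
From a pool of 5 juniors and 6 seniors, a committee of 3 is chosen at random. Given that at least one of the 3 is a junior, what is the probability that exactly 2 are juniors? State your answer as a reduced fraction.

Work in counts. Selections with at least one junior: C(11,3) − C(6,3) = 165 − 20 = 145.
Of those, selections where exactly 2 are juniors: C(5,2)·C(6,1) = 10·6 = 60.
Conditional probability = 60/145 = 12/29.

12/29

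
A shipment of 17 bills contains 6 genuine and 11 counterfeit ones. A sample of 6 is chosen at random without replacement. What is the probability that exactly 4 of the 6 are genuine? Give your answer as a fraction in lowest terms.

825/12376

The sample space is all 6-subsets of the 17: C(17,6) = 12376.
Selections with exactly 4 genuine: choose 4 of the 6 genuine and 2 of the 11 counterfeit, C(6,4)·C(11,2) = 15·55 = 825.
Probability = 825/12376.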